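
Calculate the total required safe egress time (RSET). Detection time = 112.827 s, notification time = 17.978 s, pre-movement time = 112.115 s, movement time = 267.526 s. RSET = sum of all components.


Total = 112.827 + 17.978 + 112.115 + 267.526 = 510.446 s

510.446 s


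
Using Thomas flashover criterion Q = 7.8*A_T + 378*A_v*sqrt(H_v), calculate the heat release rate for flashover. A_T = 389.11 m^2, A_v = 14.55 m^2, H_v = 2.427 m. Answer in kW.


7.8*A_T = 3035.058
sqrt(H_v) = 1.5579
378*A_v*sqrt(H_v) = 8568.2
Q = 3035.058 + 8568.2 = 11603 kW

11603 kW


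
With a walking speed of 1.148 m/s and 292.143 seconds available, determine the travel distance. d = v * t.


d = 1.148 * 292.143 = 335.38 m

335.38 m


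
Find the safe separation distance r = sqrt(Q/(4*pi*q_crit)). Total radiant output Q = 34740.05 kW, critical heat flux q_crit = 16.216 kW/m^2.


4*pi*q_crit = 203.78
Q/(4*pi*q_crit) = 170.48
r = sqrt(170.48) = 13.057 m

13.057 m


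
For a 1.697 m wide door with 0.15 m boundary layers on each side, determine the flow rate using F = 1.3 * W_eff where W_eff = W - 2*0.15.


W_eff = 1.697 - 0.30 = 1.397 m
F = 1.3 * 1.397 = 1.8161 persons/s

1.8161 persons/s


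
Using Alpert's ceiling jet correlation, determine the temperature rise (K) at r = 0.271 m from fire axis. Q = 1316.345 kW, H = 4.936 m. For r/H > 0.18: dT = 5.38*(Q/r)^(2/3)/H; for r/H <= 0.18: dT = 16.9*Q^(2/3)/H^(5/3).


r/H = 0.271 / 4.936 = 0.054903
r/H <= 0.18, so dT = 16.9*Q^(2/3)/H^(5/3)
Q^(2/3) = 120.11
H^(5/3) = 14.310
dT = 16.9 * 120.11 / 14.310 = 141.85 K

141.85 K


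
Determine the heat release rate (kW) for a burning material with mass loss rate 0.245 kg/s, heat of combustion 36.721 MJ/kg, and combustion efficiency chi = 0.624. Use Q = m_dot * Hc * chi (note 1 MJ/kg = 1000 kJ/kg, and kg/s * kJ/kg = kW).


Hc = 36.721 MJ/kg = 36.721 * 1000 kJ/kg = 36721 kJ/kg
Q = 0.245 kg/s * 36721 kJ/kg * 0.624 = 5613.9 kW

5613.9 kW


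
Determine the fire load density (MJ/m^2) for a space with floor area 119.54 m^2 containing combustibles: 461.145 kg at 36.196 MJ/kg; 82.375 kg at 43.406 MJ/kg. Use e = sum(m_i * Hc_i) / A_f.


Total energy = 461.145*36.196 + 82.375*43.406
= 16691.60 + 3575.569
= 20267.17 MJ
e = 20267.17 / 119.54 = 169.54 MJ/m^2

169.54 MJ/m^2


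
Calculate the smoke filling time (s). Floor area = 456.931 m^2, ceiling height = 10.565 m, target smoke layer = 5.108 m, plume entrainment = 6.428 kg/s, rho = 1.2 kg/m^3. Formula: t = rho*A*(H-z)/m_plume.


H - z = 5.457 m
t = 1.2 * 456.931 * 5.457 / 6.428 = 465.49 s

465.49 s


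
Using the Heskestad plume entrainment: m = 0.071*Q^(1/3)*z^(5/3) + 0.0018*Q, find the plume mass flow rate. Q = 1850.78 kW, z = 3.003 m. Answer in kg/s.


Q^(1/3) = 12.278
z^(5/3) = 6.2507
First term = 0.071 * 12.278 * 6.2507 = 5.4488
Second term = 0.0018 * 1850.78 = 3.3314
m = 8.7802 kg/s

8.7802 kg/s


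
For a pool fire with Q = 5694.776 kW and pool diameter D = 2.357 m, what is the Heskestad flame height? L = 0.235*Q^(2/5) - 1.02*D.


Q^(2/5) = 31.783
0.235 * Q^(2/5) = 7.4689
1.02 * D = 2.4041
L = 5.0648 m

5.0648 m


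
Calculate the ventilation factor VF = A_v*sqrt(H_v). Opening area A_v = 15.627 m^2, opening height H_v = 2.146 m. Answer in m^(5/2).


sqrt(H_v) = 1.4649
VF = 15.627 * 1.4649 = 22.892 m^(5/2)

22.892 m^(5/2)


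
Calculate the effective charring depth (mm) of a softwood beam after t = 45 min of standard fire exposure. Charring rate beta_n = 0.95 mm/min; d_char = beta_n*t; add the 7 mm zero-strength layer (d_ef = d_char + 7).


d_char = 0.95 * 45 = 42.75 mm
d_ef = 42.75 + 1.0*7 = 49.75 mm

49.75 mm


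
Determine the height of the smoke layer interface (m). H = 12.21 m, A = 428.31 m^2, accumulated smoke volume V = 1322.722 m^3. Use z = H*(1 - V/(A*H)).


V/(A*H) = 0.25293
1 - 0.25293 = 0.74707
z = 12.21 * 0.74707 = 9.1218 m

9.1218 m


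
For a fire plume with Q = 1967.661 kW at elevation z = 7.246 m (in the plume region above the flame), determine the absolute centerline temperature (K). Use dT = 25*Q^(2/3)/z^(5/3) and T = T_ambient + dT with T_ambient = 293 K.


Q^(2/3) = 157.02
z^(5/3) = 27.133
dT = 25 * 157.02 / 27.133 = 144.68 K
T = 293 + 144.68 = 437.68 K

437.68 K


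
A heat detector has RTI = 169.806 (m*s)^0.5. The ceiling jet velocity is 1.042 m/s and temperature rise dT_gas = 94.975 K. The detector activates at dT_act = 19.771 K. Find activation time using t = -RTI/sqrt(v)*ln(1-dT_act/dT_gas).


dT_act/dT_gas = 0.20817
ln(1 - 0.20817) = -0.23341
t = -169.806 / sqrt(1.042) * -0.23341 = 38.827 s

38.827 s


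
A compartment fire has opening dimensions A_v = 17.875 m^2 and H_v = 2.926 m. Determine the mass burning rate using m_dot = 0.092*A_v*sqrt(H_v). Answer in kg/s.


sqrt(H_v) = 1.7106
m_dot = 0.092 * 17.875 * 1.7106 = 2.8130 kg/s

2.8130 kg/s


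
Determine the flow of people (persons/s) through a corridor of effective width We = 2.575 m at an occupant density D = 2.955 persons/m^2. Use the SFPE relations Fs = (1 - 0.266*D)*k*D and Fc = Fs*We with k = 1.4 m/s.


1 - 0.266*D = 1 - 0.266*2.955 = 0.21397
Fs = 0.21397 * 1.4 * 2.955 = 0.88519 persons/(s*m)
Fc = 0.88519 * 2.575 = 2.2794 persons/s

2.2794 persons/s


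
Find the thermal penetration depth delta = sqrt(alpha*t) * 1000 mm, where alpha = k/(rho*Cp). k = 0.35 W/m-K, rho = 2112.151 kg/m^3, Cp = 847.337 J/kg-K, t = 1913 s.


alpha = 0.35 / (2112.151 * 847.337) = 1.9556e-07 m^2/s
alpha * t = 0.00037411
delta = sqrt(0.00037411) * 1000 = 19.342 mm

19.342 mm


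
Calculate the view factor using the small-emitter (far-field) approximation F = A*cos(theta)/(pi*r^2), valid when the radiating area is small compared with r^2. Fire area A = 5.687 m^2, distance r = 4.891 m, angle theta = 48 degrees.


cos(48 deg) = 0.66913
pi*r^2 = 75.153
F = 5.687 * 0.66913 / 75.153 = 0.050635

0.050635


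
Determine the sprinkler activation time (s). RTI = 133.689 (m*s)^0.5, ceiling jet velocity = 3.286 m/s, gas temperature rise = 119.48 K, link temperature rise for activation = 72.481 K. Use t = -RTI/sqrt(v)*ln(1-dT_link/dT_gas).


dT_link/dT_gas = 0.60664
ln(1 - 0.60664) = -0.93302
t = -133.689 / sqrt(3.286) * -0.93302 = 68.810 s

68.810 s


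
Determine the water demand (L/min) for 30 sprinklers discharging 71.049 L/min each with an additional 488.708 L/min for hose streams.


Sprinkler demand = 30 * 71.049 = 2131.47 L/min
Total = 2131.47 + 488.708 = 2620.178 L/min

2620.178 L/min


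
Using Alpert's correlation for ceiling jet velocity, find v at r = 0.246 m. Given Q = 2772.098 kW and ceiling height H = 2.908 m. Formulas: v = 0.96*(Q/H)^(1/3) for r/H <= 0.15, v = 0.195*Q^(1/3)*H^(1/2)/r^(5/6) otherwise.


r/H = 0.246 / 2.908 = 0.084594
r/H <= 0.15, so v = 0.96*(Q/H)^(1/3)
Q/H = 953.27
(Q/H)^(1/3) = 9.8417
v = 0.96 * 9.8417 = 9.4481 m/s

9.4481 m/s


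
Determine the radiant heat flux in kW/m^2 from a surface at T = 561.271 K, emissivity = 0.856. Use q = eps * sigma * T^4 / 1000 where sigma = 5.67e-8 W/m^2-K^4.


T^4 = 9.9241e+10
q = 0.856 * 5.67e-8 * 9.9241e+10 / 1000 = 4.8167 kW/m^2

4.8167 kW/m^2


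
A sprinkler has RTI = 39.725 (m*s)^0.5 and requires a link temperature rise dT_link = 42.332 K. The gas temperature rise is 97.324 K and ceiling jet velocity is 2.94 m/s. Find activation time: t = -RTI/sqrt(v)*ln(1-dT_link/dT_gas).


dT_link/dT_gas = 0.43496
ln(1 - 0.43496) = -0.57086
t = -39.725 / sqrt(2.94) * -0.57086 = 13.226 s

13.226 s


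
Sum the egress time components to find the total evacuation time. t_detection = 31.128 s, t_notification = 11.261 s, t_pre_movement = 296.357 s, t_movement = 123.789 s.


Total = 31.128 + 11.261 + 296.357 + 123.789 = 462.535 s

462.535 s


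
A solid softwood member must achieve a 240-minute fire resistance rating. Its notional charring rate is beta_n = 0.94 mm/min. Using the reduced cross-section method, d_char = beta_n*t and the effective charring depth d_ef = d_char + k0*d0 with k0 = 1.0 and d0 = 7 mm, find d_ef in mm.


d_char = 0.94 * 240 = 225.6 mm
d_ef = 225.6 + 1.0*7 = 232.6 mm

232.6 mm


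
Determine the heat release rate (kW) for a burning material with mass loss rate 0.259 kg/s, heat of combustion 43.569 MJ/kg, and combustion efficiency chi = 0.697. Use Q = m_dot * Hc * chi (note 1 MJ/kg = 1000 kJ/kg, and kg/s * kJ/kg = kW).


Hc = 43.569 MJ/kg = 43.569 * 1000 kJ/kg = 43569 kJ/kg
Q = 0.259 kg/s * 43569 kJ/kg * 0.697 = 7865.2 kW

7865.2 kW


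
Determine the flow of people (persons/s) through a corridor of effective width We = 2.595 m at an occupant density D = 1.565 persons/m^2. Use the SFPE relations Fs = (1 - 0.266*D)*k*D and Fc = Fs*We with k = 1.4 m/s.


1 - 0.266*D = 1 - 0.266*1.565 = 0.58371
Fs = 0.58371 * 1.4 * 1.565 = 1.2789 persons/(s*m)
Fc = 1.2789 * 2.595 = 3.3188 persons/s

3.3188 persons/s


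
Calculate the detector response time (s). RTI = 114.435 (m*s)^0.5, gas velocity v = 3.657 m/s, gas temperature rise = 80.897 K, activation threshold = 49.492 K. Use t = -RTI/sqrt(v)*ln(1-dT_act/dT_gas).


dT_act/dT_gas = 0.61179
ln(1 - 0.61179) = -0.94621
t = -114.435 / sqrt(3.657) * -0.94621 = 56.622 s

56.622 s


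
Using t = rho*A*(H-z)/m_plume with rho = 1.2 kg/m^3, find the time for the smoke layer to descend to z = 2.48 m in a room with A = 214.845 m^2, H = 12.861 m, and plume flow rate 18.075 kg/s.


H - z = 10.381 m
t = 1.2 * 214.845 * 10.381 / 18.075 = 148.07 s

148.07 s


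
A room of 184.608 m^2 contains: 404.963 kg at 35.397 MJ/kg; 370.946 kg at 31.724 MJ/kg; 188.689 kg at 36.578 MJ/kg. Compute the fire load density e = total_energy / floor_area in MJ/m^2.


Total energy = 404.963*35.397 + 370.946*31.724 + 188.689*36.578
= 14334.48 + 11767.89 + 6901.866
= 33004.23 MJ
e = 33004.23 / 184.608 = 178.78 MJ/m^2

178.78 MJ/m^2


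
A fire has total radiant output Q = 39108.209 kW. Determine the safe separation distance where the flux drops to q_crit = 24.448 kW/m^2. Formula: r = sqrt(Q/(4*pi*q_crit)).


4*pi*q_crit = 307.22
Q/(4*pi*q_crit) = 127.30
r = sqrt(127.30) = 11.283 m

11.283 m


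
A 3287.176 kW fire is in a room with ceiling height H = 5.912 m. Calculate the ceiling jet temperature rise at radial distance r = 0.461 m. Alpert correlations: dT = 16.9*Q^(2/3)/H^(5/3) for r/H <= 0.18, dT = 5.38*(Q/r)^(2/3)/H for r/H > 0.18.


r/H = 0.461 / 5.912 = 0.077977
r/H <= 0.18, so dT = 16.9*Q^(2/3)/H^(5/3)
Q^(2/3) = 221.08
H^(5/3) = 19.330
dT = 16.9 * 221.08 / 19.330 = 193.29 K

193.29 K


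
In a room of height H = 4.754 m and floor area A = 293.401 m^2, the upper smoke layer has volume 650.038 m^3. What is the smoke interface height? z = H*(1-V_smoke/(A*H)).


V/(A*H) = 0.46603
1 - 0.46603 = 0.53397
z = 4.754 * 0.53397 = 2.5385 m

2.5385 m


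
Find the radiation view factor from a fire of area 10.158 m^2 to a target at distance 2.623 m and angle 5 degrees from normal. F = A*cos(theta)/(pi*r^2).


cos(5 deg) = 0.99619
pi*r^2 = 21.615
F = 10.158 * 0.99619 / 21.615 = 0.46817

0.46817


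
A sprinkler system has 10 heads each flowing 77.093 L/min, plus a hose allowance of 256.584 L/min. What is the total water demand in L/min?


Sprinkler demand = 10 * 77.093 = 770.93 L/min
Total = 770.93 + 256.584 = 1027.514 L/min

1027.514 L/min


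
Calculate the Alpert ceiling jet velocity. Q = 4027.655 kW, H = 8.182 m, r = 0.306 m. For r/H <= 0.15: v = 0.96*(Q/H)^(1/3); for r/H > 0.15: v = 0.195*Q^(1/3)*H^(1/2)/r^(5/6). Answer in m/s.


r/H = 0.306 / 8.182 = 0.037399
r/H <= 0.15, so v = 0.96*(Q/H)^(1/3)
Q/H = 492.26
(Q/H)^(1/3) = 7.8958
v = 0.96 * 7.8958 = 7.5800 m/s

7.5800 m/s


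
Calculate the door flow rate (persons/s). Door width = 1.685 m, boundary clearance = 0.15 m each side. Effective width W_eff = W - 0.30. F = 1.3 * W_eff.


W_eff = 1.685 - 0.30 = 1.385 m
F = 1.3 * 1.385 = 1.8005 persons/s

1.8005 persons/s


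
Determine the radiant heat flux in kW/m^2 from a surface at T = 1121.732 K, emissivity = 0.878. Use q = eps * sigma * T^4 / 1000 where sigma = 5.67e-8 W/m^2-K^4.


T^4 = 1.5833e+12
q = 0.878 * 5.67e-8 * 1.5833e+12 / 1000 = 78.820 kW/m^2

78.820 kW/m^2


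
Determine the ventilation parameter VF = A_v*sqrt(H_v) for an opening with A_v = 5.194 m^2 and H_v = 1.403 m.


sqrt(H_v) = 1.1845
VF = 5.194 * 1.1845 = 6.1522 m^(5/2)

6.1522 m^(5/2)


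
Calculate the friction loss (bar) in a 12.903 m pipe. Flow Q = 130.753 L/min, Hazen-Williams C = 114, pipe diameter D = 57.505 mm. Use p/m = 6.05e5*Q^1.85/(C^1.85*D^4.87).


Q^1.85 = 8230.7
C^1.85 = 6386.7
D^4.87 = 3.7134e+08
p/m = 0.0020997 bar/m
p_total = 0.0020997 * 12.903 = 0.027092 bar

0.027092 bar


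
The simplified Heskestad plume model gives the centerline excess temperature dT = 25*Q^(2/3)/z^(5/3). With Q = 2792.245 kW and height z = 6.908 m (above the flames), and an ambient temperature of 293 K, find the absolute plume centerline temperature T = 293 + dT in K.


Q^(2/3) = 198.29
z^(5/3) = 25.057
dT = 25 * 198.29 / 25.057 = 197.84 K
T = 293 + 197.84 = 490.84 K

490.84 K


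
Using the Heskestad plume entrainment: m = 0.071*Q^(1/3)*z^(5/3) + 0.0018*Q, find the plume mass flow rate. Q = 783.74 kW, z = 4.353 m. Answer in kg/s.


Q^(1/3) = 9.2199
z^(5/3) = 11.605
First term = 0.071 * 9.2199 * 11.605 = 7.5968
Second term = 0.0018 * 783.74 = 1.4107
m = 9.0075 kg/s

9.0075 kg/s


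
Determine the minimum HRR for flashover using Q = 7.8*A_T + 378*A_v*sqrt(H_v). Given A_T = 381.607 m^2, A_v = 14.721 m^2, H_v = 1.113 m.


7.8*A_T = 2976.5
sqrt(H_v) = 1.0550
378*A_v*sqrt(H_v) = 5870.5
Q = 2976.5 + 5870.5 = 8847.1 kW

8847.1 kW


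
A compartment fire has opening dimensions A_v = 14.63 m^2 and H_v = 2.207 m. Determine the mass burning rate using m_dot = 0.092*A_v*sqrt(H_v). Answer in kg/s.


sqrt(H_v) = 1.4856
m_dot = 0.092 * 14.63 * 1.4856 = 1.9996 kg/s

1.9996 kg/s


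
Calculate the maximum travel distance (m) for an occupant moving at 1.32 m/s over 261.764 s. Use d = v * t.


d = 1.32 * 261.764 = 345.53 m

345.53 m


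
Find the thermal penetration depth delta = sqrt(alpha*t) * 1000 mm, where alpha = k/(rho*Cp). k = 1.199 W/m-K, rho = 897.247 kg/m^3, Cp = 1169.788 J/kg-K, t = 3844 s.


alpha = 1.199 / (897.247 * 1169.788) = 1.1424e-06 m^2/s
alpha * t = 0.0043912
delta = sqrt(0.0043912) * 1000 = 66.266 mm

66.266 mm


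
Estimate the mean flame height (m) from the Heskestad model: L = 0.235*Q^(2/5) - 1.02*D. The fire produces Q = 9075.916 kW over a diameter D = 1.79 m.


Q^(2/5) = 38.296
0.235 * Q^(2/5) = 8.9996
1.02 * D = 1.8258
L = 7.1738 m

7.1738 m


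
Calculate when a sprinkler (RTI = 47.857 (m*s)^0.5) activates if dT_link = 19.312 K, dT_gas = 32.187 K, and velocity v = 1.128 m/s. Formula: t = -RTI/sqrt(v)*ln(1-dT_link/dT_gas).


dT_link/dT_gas = 0.59999
ln(1 - 0.59999) = -0.91628
t = -47.857 / sqrt(1.128) * -0.91628 = 41.287 s

41.287 s


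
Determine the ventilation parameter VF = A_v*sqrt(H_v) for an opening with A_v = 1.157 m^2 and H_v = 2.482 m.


sqrt(H_v) = 1.5754
VF = 1.157 * 1.5754 = 1.8228 m^(5/2)

1.8228 m^(5/2)


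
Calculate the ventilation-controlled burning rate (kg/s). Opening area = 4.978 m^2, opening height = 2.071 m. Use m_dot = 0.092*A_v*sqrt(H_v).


sqrt(H_v) = 1.4391
m_dot = 0.092 * 4.978 * 1.4391 = 0.65907 kg/s

0.65907 kg/s


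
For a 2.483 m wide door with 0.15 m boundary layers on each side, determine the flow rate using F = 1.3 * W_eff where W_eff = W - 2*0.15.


W_eff = 2.483 - 0.30 = 2.183 m
F = 1.3 * 2.183 = 2.8379 persons/s

2.8379 persons/s


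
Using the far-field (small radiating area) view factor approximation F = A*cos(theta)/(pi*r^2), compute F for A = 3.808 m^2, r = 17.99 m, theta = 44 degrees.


cos(44 deg) = 0.71934
pi*r^2 = 1016.7
F = 3.808 * 0.71934 / 1016.7 = 0.0026941

0.0026941


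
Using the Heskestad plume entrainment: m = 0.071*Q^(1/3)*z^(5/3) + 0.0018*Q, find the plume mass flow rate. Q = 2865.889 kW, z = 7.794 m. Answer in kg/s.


Q^(1/3) = 14.204
z^(5/3) = 30.638
First term = 0.071 * 14.204 * 30.638 = 30.899
Second term = 0.0018 * 2865.889 = 5.1586
m = 36.058 kg/s

36.058 kg/s


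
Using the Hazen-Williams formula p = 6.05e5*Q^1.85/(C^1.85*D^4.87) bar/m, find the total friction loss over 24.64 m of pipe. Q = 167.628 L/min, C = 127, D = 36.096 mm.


Q^1.85 = 13033
C^1.85 = 7799.0
D^4.87 = 3.8444e+07
p/m = 0.026299 bar/m
p_total = 0.026299 * 24.64 = 0.64800 bar

0.64800 bar


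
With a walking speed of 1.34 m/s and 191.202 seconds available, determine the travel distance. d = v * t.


d = 1.34 * 191.202 = 256.21 m

256.21 m


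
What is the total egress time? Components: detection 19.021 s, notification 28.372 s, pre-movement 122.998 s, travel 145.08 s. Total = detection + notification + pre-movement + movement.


Total = 19.021 + 28.372 + 122.998 + 145.08 = 315.471 s

315.471 s


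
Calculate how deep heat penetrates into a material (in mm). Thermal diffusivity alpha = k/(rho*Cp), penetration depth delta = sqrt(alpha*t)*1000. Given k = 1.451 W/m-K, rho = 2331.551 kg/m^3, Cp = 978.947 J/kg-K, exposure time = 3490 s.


alpha = 1.451 / (2331.551 * 978.947) = 6.3572e-07 m^2/s
alpha * t = 0.0022186
delta = sqrt(0.0022186) * 1000 = 47.103 mm

47.103 mm


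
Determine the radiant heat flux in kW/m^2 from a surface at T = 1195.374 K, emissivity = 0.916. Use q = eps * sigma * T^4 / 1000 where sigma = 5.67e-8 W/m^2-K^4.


T^4 = 2.0418e+12
q = 0.916 * 5.67e-8 * 2.0418e+12 / 1000 = 106.05 kW/m^2

106.05 kW/m^2


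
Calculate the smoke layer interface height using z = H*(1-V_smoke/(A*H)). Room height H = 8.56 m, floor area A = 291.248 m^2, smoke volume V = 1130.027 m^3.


V/(A*H) = 0.45326
1 - 0.45326 = 0.54674
z = 8.56 * 0.54674 = 4.6801 m

4.6801 m


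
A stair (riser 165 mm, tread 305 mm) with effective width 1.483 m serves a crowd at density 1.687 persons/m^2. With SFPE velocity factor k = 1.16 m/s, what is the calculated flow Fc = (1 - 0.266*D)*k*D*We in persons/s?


1 - 0.266*D = 1 - 0.266*1.687 = 0.55126
Fs = 0.55126 * 1.16 * 1.687 = 1.0788 persons/(s*m)
Fc = 1.0788 * 1.483 = 1.5998 persons/s

1.5998 persons/s


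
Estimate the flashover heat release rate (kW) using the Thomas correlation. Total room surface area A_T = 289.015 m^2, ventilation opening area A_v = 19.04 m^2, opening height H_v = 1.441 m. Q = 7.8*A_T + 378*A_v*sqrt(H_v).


7.8*A_T = 2254.317
sqrt(H_v) = 1.2004
378*A_v*sqrt(H_v) = 8639.5
Q = 2254.317 + 8639.5 = 10894 kW

10894 kW


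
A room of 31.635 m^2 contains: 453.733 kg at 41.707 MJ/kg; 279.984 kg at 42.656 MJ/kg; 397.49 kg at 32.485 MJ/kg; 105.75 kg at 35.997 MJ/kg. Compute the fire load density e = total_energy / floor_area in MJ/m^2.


Total energy = 453.733*41.707 + 279.984*42.656 + 397.49*32.485 + 105.75*35.997
= 18923.84 + 11943.00 + 12912.46 + 3806.683
= 47585.99 MJ
e = 47585.99 / 31.635 = 1504.2 MJ/m^2

1504.2 MJ/m^2


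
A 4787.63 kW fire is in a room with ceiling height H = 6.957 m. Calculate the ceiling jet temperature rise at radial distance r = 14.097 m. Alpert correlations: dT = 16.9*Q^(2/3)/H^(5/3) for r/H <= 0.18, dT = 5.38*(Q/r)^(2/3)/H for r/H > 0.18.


r/H = 14.097 / 6.957 = 2.0263
r/H > 0.18, so dT = 5.38*(Q/r)^(2/3)/H
Q/r = 339.62
(Q/r)^(2/3) = 48.678
dT = 5.38 * 48.678 / 6.957 = 37.643 K

37.643 K


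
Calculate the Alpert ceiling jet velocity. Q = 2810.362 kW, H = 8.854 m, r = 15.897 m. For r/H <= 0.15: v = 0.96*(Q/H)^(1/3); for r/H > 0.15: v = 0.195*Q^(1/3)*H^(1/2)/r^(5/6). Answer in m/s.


r/H = 15.897 / 8.854 = 1.7955
r/H > 0.15, so v = 0.195*Q^(1/3)*H^(1/2)/r^(5/6)
Q^(1/3) = 14.112
H^(1/2) = 2.9756
r^(5/6) = 10.025
v = 0.195 * 14.112 * 2.9756 / 10.025 = 0.81676 m/s

0.81676 m/s


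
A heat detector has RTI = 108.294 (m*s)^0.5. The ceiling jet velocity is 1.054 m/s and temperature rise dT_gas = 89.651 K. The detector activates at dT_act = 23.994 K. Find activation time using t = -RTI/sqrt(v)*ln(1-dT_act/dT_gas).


dT_act/dT_gas = 0.26764
ln(1 - 0.26764) = -0.31148
t = -108.294 / sqrt(1.054) * -0.31148 = 32.856 s

32.856 s


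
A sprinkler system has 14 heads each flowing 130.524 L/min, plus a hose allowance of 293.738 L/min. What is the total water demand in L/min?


Sprinkler demand = 14 * 130.524 = 1827.336 L/min
Total = 1827.336 + 293.738 = 2121.074 L/min

2121.074 L/min


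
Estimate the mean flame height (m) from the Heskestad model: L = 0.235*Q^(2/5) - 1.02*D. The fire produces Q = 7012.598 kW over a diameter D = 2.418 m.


Q^(2/5) = 34.542
0.235 * Q^(2/5) = 8.1174
1.02 * D = 2.4664
L = 5.6511 m

5.6511 m


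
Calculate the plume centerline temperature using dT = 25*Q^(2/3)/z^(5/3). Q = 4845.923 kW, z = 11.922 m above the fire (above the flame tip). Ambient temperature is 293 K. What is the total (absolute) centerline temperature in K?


Q^(2/3) = 286.36
z^(5/3) = 62.218
dT = 25 * 286.36 / 62.218 = 115.06 K
T = 293 + 115.06 = 408.06 K

408.06 K


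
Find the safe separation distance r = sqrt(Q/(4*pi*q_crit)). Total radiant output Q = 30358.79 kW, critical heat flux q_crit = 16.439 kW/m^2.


4*pi*q_crit = 206.58
Q/(4*pi*q_crit) = 146.96
r = sqrt(146.96) = 12.123 m

12.123 m


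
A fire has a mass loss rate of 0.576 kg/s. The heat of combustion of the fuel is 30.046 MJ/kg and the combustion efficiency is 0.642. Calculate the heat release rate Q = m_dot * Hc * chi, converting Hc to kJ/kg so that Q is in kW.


Hc = 30.046 MJ/kg = 30.046 * 1000 kJ/kg = 30046 kJ/kg
Q = 0.576 kg/s * 30046 kJ/kg * 0.642 = 11111 kW

11111 kW


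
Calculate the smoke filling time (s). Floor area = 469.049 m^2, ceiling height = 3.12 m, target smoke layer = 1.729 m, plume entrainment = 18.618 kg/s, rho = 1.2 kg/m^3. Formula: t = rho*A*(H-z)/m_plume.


H - z = 1.391 m
t = 1.2 * 469.049 * 1.391 / 18.618 = 42.053 s

42.053 s


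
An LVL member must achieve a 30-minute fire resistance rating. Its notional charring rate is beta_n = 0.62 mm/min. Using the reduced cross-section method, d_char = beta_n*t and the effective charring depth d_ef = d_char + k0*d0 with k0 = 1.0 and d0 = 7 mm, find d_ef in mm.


d_char = 0.62 * 30 = 18.6 mm
d_ef = 18.6 + 1.0*7 = 25.6 mm

25.6 mm


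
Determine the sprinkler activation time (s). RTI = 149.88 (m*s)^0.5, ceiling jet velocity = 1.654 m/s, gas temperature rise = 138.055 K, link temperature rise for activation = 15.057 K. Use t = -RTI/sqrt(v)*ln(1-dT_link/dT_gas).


dT_link/dT_gas = 0.10907
ln(1 - 0.10907) = -0.11548
t = -149.88 / sqrt(1.654) * -0.11548 = 13.459 s

13.459 s


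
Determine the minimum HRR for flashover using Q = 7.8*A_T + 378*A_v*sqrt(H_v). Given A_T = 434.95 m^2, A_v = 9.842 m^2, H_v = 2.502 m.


7.8*A_T = 3392.61
sqrt(H_v) = 1.5818
378*A_v*sqrt(H_v) = 5884.6
Q = 3392.61 + 5884.6 = 9277.2 kW

9277.2 kW


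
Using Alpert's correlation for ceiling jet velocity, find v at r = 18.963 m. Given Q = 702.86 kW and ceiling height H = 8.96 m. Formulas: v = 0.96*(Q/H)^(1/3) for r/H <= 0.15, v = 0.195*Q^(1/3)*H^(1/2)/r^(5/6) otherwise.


r/H = 18.963 / 8.96 = 2.1164
r/H > 0.15, so v = 0.195*Q^(1/3)*H^(1/2)/r^(5/6)
Q^(1/3) = 8.8911
H^(1/2) = 2.9933
r^(5/6) = 11.612
v = 0.195 * 8.8911 * 2.9933 / 11.612 = 0.44691 m/s

0.44691 m/s


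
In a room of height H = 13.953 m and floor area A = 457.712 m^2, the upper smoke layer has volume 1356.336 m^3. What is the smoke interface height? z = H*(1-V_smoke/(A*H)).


V/(A*H) = 0.21238
1 - 0.21238 = 0.78762
z = 13.953 * 0.78762 = 10.990 m

10.990 m


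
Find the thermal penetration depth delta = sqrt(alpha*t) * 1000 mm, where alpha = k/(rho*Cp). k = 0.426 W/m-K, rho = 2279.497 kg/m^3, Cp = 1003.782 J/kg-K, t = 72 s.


alpha = 0.426 / (2279.497 * 1003.782) = 1.8618e-07 m^2/s
alpha * t = 1.3405e-05
delta = sqrt(1.3405e-05) * 1000 = 3.6613 mm

3.6613 mm


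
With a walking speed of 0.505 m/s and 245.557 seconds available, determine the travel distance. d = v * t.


d = 0.505 * 245.557 = 124.01 m

124.01 m


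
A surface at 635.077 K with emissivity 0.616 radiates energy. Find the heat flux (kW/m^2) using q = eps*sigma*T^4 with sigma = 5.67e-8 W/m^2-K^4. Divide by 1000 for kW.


T^4 = 1.6267e+11
q = 0.616 * 5.67e-8 * 1.6267e+11 / 1000 = 5.6816 kW/m^2

5.6816 kW/m^2


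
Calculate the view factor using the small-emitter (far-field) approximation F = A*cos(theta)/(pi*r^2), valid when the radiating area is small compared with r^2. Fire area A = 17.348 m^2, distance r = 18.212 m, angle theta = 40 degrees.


cos(40 deg) = 0.76604
pi*r^2 = 1042.0
F = 17.348 * 0.76604 / 1042.0 = 0.012754

0.012754


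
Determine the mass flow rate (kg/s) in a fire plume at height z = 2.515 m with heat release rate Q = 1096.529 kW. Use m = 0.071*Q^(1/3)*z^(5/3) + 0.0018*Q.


Q^(1/3) = 10.312
z^(5/3) = 4.6512
First term = 0.071 * 10.312 * 4.6512 = 3.4053
Second term = 0.0018 * 1096.529 = 1.9738
m = 5.3791 kg/s

5.3791 kg/s


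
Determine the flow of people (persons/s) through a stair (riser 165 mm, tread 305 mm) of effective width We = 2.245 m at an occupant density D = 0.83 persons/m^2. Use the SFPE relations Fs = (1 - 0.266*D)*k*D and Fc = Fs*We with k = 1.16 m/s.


1 - 0.266*D = 1 - 0.266*0.83 = 0.77922
Fs = 0.77922 * 1.16 * 0.83 = 0.75023 persons/(s*m)
Fc = 0.75023 * 2.245 = 1.6843 persons/s

1.6843 persons/s


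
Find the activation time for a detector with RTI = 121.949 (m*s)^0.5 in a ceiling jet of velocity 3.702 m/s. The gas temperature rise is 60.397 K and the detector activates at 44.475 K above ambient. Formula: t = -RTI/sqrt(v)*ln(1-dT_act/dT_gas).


dT_act/dT_gas = 0.73638
ln(1 - 0.73638) = -1.3332
t = -121.949 / sqrt(3.702) * -1.3332 = 84.502 s

84.502 s


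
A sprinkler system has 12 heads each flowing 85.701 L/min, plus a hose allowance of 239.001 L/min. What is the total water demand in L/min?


Sprinkler demand = 12 * 85.701 = 1028.412 L/min
Total = 1028.412 + 239.001 = 1267.413 L/min

1267.413 L/min


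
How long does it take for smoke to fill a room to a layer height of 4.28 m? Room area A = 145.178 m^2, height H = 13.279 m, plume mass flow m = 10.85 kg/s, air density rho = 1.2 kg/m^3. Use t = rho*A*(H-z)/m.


H - z = 8.999 m
t = 1.2 * 145.178 * 8.999 / 10.85 = 144.49 s

144.49 s


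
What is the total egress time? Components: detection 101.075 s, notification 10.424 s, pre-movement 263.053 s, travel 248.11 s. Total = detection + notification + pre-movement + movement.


Total = 101.075 + 10.424 + 263.053 + 248.11 = 622.662 s

622.662 s


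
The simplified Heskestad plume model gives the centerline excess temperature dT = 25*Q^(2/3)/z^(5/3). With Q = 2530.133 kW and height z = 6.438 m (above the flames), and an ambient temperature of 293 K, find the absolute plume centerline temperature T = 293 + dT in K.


Q^(2/3) = 185.68
z^(5/3) = 22.280
dT = 25 * 185.68 / 22.280 = 208.35 K
T = 293 + 208.35 = 501.35 K

501.35 K


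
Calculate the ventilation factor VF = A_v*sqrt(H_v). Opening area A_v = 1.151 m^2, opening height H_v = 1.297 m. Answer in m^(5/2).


sqrt(H_v) = 1.1389
VF = 1.151 * 1.1389 = 1.3108 m^(5/2)

1.3108 m^(5/2)


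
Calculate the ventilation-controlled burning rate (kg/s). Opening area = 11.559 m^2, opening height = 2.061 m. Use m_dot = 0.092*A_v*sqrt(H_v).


sqrt(H_v) = 1.4356
m_dot = 0.092 * 11.559 * 1.4356 = 1.5267 kg/s

1.5267 kg/s


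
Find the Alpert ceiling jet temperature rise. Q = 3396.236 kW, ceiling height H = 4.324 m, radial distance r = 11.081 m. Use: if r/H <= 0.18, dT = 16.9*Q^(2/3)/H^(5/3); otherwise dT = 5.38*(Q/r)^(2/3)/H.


r/H = 11.081 / 4.324 = 2.5627
r/H > 0.18, so dT = 5.38*(Q/r)^(2/3)/H
Q/r = 306.49
(Q/r)^(2/3) = 45.458
dT = 5.38 * 45.458 / 4.324 = 56.560 K

56.560 K


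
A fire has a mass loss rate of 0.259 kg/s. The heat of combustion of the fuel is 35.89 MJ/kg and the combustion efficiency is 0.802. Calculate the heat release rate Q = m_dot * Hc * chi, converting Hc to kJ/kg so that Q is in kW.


Hc = 35.89 MJ/kg = 35.89 * 1000 kJ/kg = 35890 kJ/kg
Q = 0.259 kg/s * 35890 kJ/kg * 0.802 = 7455.0 kW

7455.0 kW


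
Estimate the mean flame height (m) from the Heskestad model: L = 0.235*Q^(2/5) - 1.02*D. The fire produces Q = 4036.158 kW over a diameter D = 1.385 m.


Q^(2/5) = 27.694
0.235 * Q^(2/5) = 6.5081
1.02 * D = 1.4127
L = 5.0954 m

5.0954 m


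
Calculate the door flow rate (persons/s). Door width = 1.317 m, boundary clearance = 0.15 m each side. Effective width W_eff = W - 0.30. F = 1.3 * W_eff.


W_eff = 1.317 - 0.30 = 1.017 m
F = 1.3 * 1.017 = 1.3221 persons/s

1.3221 persons/s


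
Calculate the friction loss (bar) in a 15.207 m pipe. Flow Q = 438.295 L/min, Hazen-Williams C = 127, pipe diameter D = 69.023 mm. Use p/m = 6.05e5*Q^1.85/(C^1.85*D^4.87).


Q^1.85 = 77138
C^1.85 = 7799.0
D^4.87 = 9.0344e+08
p/m = 0.0066235 bar/m
p_total = 0.0066235 * 15.207 = 0.10072 bar

0.10072 bar


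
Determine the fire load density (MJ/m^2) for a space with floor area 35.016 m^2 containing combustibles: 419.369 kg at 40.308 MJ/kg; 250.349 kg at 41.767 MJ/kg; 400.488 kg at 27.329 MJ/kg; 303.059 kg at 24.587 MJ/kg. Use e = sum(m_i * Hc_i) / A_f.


Total energy = 419.369*40.308 + 250.349*41.767 + 400.488*27.329 + 303.059*24.587
= 16903.93 + 10456.33 + 10944.94 + 7451.312
= 45756.50 MJ
e = 45756.50 / 35.016 = 1306.7 MJ/m^2

1306.7 MJ/m^2


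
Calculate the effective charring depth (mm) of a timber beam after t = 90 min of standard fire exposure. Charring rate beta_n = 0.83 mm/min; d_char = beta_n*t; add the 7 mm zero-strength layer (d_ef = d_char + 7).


d_char = 0.83 * 90 = 74.7 mm
d_ef = 74.7 + 1.0*7 = 81.7 mm

81.7 mm


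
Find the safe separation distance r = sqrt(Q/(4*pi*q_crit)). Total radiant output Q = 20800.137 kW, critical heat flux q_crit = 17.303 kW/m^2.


4*pi*q_crit = 217.44
Q/(4*pi*q_crit) = 95.661
r = sqrt(95.661) = 9.7806 m

9.7806 m


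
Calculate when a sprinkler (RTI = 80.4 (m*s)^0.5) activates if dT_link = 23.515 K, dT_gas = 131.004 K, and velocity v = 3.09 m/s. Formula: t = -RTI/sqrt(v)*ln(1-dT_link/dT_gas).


dT_link/dT_gas = 0.17950
ln(1 - 0.17950) = -0.19784
t = -80.4 / sqrt(3.09) * -0.19784 = 9.0488 s

9.0488 s


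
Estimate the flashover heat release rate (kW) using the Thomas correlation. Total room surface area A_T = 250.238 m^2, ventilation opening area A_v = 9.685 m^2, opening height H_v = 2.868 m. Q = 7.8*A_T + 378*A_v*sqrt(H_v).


7.8*A_T = 1951.9
sqrt(H_v) = 1.6935
378*A_v*sqrt(H_v) = 6199.8
Q = 1951.9 + 6199.8 = 8151.7 kW

8151.7 kW


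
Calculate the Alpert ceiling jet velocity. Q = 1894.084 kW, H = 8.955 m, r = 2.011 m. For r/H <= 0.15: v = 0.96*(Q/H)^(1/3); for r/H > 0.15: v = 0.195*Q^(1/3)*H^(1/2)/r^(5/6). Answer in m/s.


r/H = 2.011 / 8.955 = 0.22457
r/H > 0.15, so v = 0.195*Q^(1/3)*H^(1/2)/r^(5/6)
Q^(1/3) = 12.373
H^(1/2) = 2.9925
r^(5/6) = 1.7900
v = 0.195 * 12.373 * 2.9925 / 1.7900 = 4.0336 m/s

4.0336 m/s


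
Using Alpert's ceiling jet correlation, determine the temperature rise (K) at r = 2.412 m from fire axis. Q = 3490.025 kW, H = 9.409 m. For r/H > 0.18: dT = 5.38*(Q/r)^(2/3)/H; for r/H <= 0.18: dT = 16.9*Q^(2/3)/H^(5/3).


r/H = 2.412 / 9.409 = 0.25635
r/H > 0.18, so dT = 5.38*(Q/r)^(2/3)/H
Q/r = 1446.9
(Q/r)^(2/3) = 127.93
dT = 5.38 * 127.93 / 9.409 = 73.149 K

73.149 K


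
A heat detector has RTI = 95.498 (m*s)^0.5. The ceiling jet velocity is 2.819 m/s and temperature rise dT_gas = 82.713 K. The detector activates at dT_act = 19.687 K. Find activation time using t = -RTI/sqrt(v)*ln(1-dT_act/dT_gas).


dT_act/dT_gas = 0.23802
ln(1 - 0.23802) = -0.27183
t = -95.498 / sqrt(2.819) * -0.27183 = 15.461 s

15.461 s


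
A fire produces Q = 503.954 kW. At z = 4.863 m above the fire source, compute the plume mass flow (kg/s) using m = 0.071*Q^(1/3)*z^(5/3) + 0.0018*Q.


Q^(1/3) = 7.9579
z^(5/3) = 13.959
First term = 0.071 * 7.9579 * 13.959 = 7.8867
Second term = 0.0018 * 503.954 = 0.90712
m = 8.7938 kg/s

8.7938 kg/s


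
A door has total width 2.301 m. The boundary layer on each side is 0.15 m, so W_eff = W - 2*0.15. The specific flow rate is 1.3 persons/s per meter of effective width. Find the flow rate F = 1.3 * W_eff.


W_eff = 2.301 - 0.30 = 2.001 m
F = 1.3 * 2.001 = 2.6013 persons/s

2.6013 persons/s


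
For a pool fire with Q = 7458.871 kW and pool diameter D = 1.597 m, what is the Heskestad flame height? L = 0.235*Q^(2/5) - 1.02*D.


Q^(2/5) = 35.405
0.235 * Q^(2/5) = 8.3203
1.02 * D = 1.6289
L = 6.6913 m

6.6913 m


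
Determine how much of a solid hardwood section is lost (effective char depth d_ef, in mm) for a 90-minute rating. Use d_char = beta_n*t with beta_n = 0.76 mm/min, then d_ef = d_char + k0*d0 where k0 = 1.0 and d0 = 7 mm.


d_char = 0.76 * 90 = 68.4 mm
d_ef = 68.4 + 1.0*7 = 75.4 mm

75.4 mm


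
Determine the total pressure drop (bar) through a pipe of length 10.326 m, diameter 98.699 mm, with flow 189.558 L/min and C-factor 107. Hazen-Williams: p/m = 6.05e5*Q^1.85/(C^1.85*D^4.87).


Q^1.85 = 16361
C^1.85 = 5680.2
D^4.87 = 5.1559e+09
p/m = 0.00033800 bar/m
p_total = 0.00033800 * 10.326 = 0.0034902 bar

0.0034902 bar


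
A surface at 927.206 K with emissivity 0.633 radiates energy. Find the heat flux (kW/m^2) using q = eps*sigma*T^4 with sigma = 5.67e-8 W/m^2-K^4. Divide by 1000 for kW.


T^4 = 7.3910e+11
q = 0.633 * 5.67e-8 * 7.3910e+11 / 1000 = 26.527 kW/m^2

26.527 kW/m^2


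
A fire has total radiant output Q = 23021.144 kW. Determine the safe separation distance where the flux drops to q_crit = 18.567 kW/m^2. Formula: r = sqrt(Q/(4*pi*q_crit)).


4*pi*q_crit = 233.32
Q/(4*pi*q_crit) = 98.668
r = sqrt(98.668) = 9.9332 m

9.9332 m


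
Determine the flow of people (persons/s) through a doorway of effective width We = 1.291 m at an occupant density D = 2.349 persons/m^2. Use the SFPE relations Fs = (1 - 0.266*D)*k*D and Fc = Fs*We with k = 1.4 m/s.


1 - 0.266*D = 1 - 0.266*2.349 = 0.37517
Fs = 0.37517 * 1.4 * 2.349 = 1.2338 persons/(s*m)
Fc = 1.2338 * 1.291 = 1.5928 persons/s

1.5928 persons/s


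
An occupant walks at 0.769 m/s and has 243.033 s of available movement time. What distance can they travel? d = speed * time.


d = 0.769 * 243.033 = 186.89 m

186.89 m


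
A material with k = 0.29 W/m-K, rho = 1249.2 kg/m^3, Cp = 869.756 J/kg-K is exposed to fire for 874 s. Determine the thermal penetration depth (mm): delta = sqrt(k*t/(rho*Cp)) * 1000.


alpha = 0.29 / (1249.2 * 869.756) = 2.6691e-07 m^2/s
alpha * t = 0.00023328
delta = sqrt(0.00023328) * 1000 = 15.274 mm

15.274 mm


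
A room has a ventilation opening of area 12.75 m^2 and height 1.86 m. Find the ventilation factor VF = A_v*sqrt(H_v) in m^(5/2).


sqrt(H_v) = 1.3638
VF = 12.75 * 1.3638 = 17.389 m^(5/2)

17.389 m^(5/2)


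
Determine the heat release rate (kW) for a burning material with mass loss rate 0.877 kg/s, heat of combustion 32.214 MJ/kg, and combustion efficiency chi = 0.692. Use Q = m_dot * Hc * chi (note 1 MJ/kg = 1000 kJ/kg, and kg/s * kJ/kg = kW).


Hc = 32.214 MJ/kg = 32.214 * 1000 kJ/kg = 32214 kJ/kg
Q = 0.877 kg/s * 32214 kJ/kg * 0.692 = 19550 kW

19550 kW


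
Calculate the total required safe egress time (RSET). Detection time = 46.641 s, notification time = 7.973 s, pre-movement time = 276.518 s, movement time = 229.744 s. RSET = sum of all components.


Total = 46.641 + 7.973 + 276.518 + 229.744 = 560.876 s

560.876 s


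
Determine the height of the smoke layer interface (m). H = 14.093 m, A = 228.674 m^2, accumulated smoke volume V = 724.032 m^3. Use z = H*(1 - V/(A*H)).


V/(A*H) = 0.22467
1 - 0.22467 = 0.77533
z = 14.093 * 0.77533 = 10.927 m

10.927 m


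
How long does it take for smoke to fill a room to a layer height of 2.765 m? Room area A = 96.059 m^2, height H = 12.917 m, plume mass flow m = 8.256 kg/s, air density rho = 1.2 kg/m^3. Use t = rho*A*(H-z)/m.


H - z = 10.152 m
t = 1.2 * 96.059 * 10.152 / 8.256 = 141.74 s

141.74 s


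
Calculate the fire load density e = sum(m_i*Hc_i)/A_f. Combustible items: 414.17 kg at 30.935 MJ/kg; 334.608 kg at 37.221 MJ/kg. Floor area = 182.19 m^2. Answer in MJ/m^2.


Total energy = 414.17*30.935 + 334.608*37.221
= 12812.35 + 12454.44
= 25266.79 MJ
e = 25266.79 / 182.19 = 138.68 MJ/m^2

138.68 MJ/m^2


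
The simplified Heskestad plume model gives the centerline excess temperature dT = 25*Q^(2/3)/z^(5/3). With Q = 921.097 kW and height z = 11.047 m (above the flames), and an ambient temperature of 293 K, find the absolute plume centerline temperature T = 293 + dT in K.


Q^(2/3) = 94.668
z^(5/3) = 54.795
dT = 25 * 94.668 / 54.795 = 43.192 K
T = 293 + 43.192 = 336.19 K

336.19 K


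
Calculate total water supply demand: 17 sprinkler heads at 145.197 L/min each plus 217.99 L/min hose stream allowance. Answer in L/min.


Sprinkler demand = 17 * 145.197 = 2468.349 L/min
Total = 2468.349 + 217.99 = 2686.339 L/min

2686.339 L/min


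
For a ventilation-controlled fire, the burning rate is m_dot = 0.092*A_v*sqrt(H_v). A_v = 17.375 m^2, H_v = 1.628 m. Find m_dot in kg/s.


sqrt(H_v) = 1.2759
m_dot = 0.092 * 17.375 * 1.2759 = 2.0396 kg/s

2.0396 kg/s


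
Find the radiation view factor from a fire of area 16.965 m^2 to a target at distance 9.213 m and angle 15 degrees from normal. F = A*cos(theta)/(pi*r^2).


cos(15 deg) = 0.96593
pi*r^2 = 266.66
F = 16.965 * 0.96593 / 266.66 = 0.061453

0.061453


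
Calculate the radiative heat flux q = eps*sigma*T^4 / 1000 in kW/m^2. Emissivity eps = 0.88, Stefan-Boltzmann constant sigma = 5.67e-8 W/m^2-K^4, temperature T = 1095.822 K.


T^4 = 1.4420e+12
q = 0.88 * 5.67e-8 * 1.4420e+12 / 1000 = 71.949 kW/m^2

71.949 kW/m^2


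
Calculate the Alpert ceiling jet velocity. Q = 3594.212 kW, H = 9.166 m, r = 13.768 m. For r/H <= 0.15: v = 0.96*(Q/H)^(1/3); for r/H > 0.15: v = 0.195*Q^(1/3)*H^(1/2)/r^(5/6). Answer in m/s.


r/H = 13.768 / 9.166 = 1.5021
r/H > 0.15, so v = 0.195*Q^(1/3)*H^(1/2)/r^(5/6)
Q^(1/3) = 15.318
H^(1/2) = 3.0275
r^(5/6) = 8.8932
v = 0.195 * 15.318 * 3.0275 / 8.8932 = 1.0169 m/s

1.0169 m/s


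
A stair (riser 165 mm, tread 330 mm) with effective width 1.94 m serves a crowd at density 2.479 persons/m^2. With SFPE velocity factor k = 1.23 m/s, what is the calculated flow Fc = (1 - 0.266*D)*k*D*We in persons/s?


1 - 0.266*D = 1 - 0.266*2.479 = 0.34059
Fs = 0.34059 * 1.23 * 2.479 = 1.0385 persons/(s*m)
Fc = 1.0385 * 1.94 = 2.0147 persons/s

2.0147 persons/s


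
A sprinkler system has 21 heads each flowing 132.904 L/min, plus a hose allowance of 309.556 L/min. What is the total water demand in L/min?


Sprinkler demand = 21 * 132.904 = 2790.984 L/min
Total = 2790.984 + 309.556 = 3100.54 L/min

3100.54 L/min


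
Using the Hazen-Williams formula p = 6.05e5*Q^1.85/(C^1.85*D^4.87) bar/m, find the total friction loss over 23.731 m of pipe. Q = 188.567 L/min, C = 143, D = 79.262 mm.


Q^1.85 = 16204
C^1.85 = 9713.4
D^4.87 = 1.7719e+09
p/m = 0.00056957 bar/m
p_total = 0.00056957 * 23.731 = 0.013517 bar

0.013517 bar


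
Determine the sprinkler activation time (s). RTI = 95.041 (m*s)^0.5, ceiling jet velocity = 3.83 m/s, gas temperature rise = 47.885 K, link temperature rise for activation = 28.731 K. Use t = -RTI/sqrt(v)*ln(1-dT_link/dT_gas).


dT_link/dT_gas = 0.6
ln(1 - 0.6) = -0.91629
t = -95.041 / sqrt(3.83) * -0.91629 = 44.498 s

44.498 s


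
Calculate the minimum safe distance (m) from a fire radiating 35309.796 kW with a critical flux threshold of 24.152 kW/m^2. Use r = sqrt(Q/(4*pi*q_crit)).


4*pi*q_crit = 303.50
Q/(4*pi*q_crit) = 116.34
r = sqrt(116.34) = 10.786 m

10.786 m


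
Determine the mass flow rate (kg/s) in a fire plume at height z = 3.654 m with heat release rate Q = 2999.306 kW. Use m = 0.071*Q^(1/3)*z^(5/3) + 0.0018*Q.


Q^(1/3) = 14.421
z^(5/3) = 8.6686
First term = 0.071 * 14.421 * 8.6686 = 8.8759
Second term = 0.0018 * 2999.306 = 5.3988
m = 14.275 kg/s

14.275 kg/s


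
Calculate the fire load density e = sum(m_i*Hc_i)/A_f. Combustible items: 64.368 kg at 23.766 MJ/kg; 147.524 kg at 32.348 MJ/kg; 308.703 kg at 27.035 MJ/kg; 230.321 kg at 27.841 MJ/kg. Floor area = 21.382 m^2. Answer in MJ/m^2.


Total energy = 64.368*23.766 + 147.524*32.348 + 308.703*27.035 + 230.321*27.841
= 1529.770 + 4772.106 + 8345.786 + 6412.367
= 21060.03 MJ
e = 21060.03 / 21.382 = 984.94 MJ/m^2

984.94 MJ/m^2
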